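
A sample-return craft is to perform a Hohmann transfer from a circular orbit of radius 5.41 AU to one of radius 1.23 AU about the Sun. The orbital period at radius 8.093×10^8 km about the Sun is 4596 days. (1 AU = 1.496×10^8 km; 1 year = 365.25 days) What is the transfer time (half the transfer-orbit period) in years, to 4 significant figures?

From Kepler's third law T² = 4π²r³/μ at r = 8.093×10^8 km, T = 4596 days = 4596 × 86400 s = 3.970944×10^8 s: μ = 4π²r³/T² = 1.32709×10^11 km³/s².
In km: r₁ = 5.41 × 1.496×10^8 = 8.09336×10^8 km; r₂ = 1.23 × 1.496×10^8 = 1.84008×10^8 km.
The Hohmann ellipse has a_t = (r₁ + r₂)/2 = 4.96672×10^8 km.
By Kepler's third law the transfer-orbit period is T = 2π√(a_t³/μ), so t = T/2 = 9.546×10^7 s.
Converting: 9.546×10^7 s ÷ 3.15576×10^7 s/year (365.25 × 86400) = 3.025 years.

t = 3.025 years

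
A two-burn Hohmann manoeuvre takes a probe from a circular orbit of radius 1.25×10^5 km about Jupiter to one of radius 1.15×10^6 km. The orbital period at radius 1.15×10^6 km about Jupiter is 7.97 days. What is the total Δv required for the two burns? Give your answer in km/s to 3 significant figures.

From Kepler's third law T² = 4π²r³/μ at r = 1.15×10^6 km, T = 7.97 days = 7.97 × 86400 s = 6.88608×10^5 s: μ = 4π²r³/T² = 1.26622×10^8 km³/s².
Semi-major axis of the transfer orbit: a_t = (1.250×10^5 + 1.150×10^6)/2 = 6.375×10^5 km.
At r₁ the circular-orbit speed is v₁ = √(μ/r₁) = 31.83 km/s.
Transfer-orbit speed at r₁ (v² = μ(2/r − 1/a)): v_p = √[μ(2/r₁ − 1/a_t)] = 42.75 km/s.
First burn Δv₁ = |v_p − v₁| = 10.92 km/s.
At r₂, v₂ = √(μ/r₂) = 10.493 km/s.
Transfer-orbit speed at r₂: v_a = √[μ(2/r₂ − 1/a_t)] = 4.6464 km/s.
Second burn Δv₂ = |v₂ − v_a| = 5.847 km/s.
Δv = Δv₁ + Δv₂ = 10.92 + 5.847 = 16.77 km/s.

Δv = 16.8 km/s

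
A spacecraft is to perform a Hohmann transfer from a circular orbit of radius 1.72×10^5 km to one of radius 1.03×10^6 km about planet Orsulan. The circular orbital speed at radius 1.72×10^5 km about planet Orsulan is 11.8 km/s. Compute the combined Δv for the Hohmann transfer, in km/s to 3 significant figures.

From the circular-orbit relation v² = μ/r at r = 1.72×10^5 km: μ = v²r = (11.8)² × 1.72×10^5 = 2.39493×10^7 km³/s².
Semi-major axis of the transfer orbit: a_t = (1.720×10^5 + 1.030×10^6)/2 = 6.010×10^5 km.
Circular speed at r₁: v₁ = √(μ/r₁) = √(2.39493×10^7/1.720×10^5) = 11.800 km/s.
On the transfer ellipse at r₁, vis-viva equation gives v_p = √[μ(2/r₁ − 1/a_t)] = 15.448 km/s.
First burn Δv₁ = |v_p − v₁| = 3.648 km/s.
At r₂, v₂ = √(μ/r₂) = 4.822 km/s.
Transfer-orbit speed at r₂: v_a = √[μ(2/r₂ − 1/a_t)] = 2.580 km/s.
Second burn Δv₂ = |v₂ − v_a| = 2.242 km/s.
Δv = Δv₁ + Δv₂ = 3.648 + 2.242 = 5.890 km/s.

Δv = 5.89 km/s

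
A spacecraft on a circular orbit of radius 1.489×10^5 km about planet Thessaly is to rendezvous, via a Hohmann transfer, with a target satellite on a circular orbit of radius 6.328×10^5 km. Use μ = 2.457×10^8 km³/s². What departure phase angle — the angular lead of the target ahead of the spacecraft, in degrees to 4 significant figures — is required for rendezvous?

Semi-major axis of the transfer orbit: a_t = (1.489×10^5 + 6.328×10^5)/2 = 3.9085×10^5 km.
The half-period of the transfer ellipse is t = π√(a_t³/μ) = 48970 s.
Target angular speed ω₂ = √(μ/r₂³) = 3.114×10^-5 rad/s.
Angle swept by the target during transfer: ω₂·t = 1.525 rad = 87.38°.
The spacecraft traverses 180° on the transfer ellipse, so the target must lead by 180° − 87.38° = 92.62°.

φ = 92.62°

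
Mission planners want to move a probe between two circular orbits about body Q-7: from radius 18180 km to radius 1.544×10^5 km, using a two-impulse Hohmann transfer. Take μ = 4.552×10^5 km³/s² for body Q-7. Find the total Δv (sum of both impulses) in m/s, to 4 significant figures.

Δv = 2618 m/s

Transfer-ellipse semi-major axis a_t = (r₁ + r₂)/2 = (18180 + 1.544×10^5)/2 = 86290 km.
Circular speed at r₁: v₁ = √(μ/r₁) = √(4.552×10^5/18180) = 5.00385 km/s.
On the transfer ellipse at r₁, v² = μ(2/r − 1/a) gives v_p = √[μ(2/r₁ − 1/a_t)] = 6.69341 km/s.
First burn Δv₁ = |v_p − v₁| = 1.68956 km/s.
Circular speed at r₂: v₂ = √(μ/r₂) = 1.717028 km/s.
Transfer-orbit speed at r₂: v_a = √[μ(2/r₂ − 1/a_t)] = 0.7881233 km/s.
Second burn Δv₂ = |v₂ − v_a| = 0.928905 km/s.
Total Δv = Δv₁ + Δv₂ = 2.618 km/s.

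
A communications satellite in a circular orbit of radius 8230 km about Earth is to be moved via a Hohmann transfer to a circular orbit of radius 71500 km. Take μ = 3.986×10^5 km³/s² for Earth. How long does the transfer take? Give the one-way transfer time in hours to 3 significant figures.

Transfer-ellipse semi-major axis a_t = (r₁ + r₂)/2 = (8230 + 71500)/2 = 39865 km.
Transfer time t = π√(a_t³/μ) = π√((39865)³ / 3.986×10^5) = 39610 s.
Converting: 39610 s ÷ 3600 s/hour = 11.0 hours.

t = 11.0 hours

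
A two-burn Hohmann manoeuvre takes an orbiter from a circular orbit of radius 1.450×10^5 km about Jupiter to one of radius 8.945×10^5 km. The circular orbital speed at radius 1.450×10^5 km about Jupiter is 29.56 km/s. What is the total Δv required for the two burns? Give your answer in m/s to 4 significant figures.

Δv = 14830 m/s

From the circular-orbit relation v² = μ/r at r = 1.450×10^5 km: μ = v²r = (29.56)² × 1.450×10^5 = 1.26700×10^8 km³/s².
The Hohmann ellipse has a_t = (r₁ + r₂)/2 = 5.1975×10^5 km.
At r₁ the circular-orbit speed is v₁ = √(μ/r₁) = 29.560 km/s.
Transfer-orbit speed at r₁ (v² = μ(2/r − 1/a)): v_p = √[μ(2/r₁ − 1/a_t)] = 38.779 km/s.
First burn Δv₁ = |v_p − v₁| = 9.219 km/s.
Circular speed at r₂: v₂ = √(μ/r₂) = 11.901 km/s.
Transfer-orbit speed at r₂: v_a = √[μ(2/r₂ − 1/a_t)] = 6.2862 km/s.
Second burn Δv₂ = |v₂ − v_a| = 5.615 km/s.
Δv = Δv₁ + Δv₂ = 9.219 + 5.615 = 14.83 km/s.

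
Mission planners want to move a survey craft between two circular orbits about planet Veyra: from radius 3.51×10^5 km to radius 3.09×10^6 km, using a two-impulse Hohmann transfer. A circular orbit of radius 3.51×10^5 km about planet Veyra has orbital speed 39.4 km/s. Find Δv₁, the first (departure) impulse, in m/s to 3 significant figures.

From the circular-orbit relation v² = μ/r at r = 3.51×10^5 km: μ = v²r = (39.4)² × 3.51×10^5 = 5.44878×10^8 km³/s².
Transfer-ellipse semi-major axis a_t = (r₁ + r₂)/2 = (3.510×10^5 + 3.090×10^6)/2 = 1.7205×10^6 km.
Circular speed at r = 3.510×10^5 km: v_c = √(μ/r) = 39.40 km/s.
Transfer-orbit speed at the same r (vis-viva, a = a_t): v_t = √[μ(2/r − 1/a_t)] = 52.80 km/s.
Δv₁ = |v_t − v_c| = |52.80 − 39.40| = 13.40 km/s.

Δv₁ = 13400 m/s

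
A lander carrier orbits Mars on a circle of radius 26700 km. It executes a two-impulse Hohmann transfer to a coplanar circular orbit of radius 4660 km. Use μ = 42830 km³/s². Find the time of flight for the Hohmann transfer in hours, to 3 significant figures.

The Hohmann ellipse has a_t = (r₁ + r₂)/2 = 15680 km.
Half the transfer-orbit period gives t = π√(a_t³/μ) = 29810 s.
Converting: 29810 s ÷ 3600 s/hour = 8.28 hours.

t = 8.28 hours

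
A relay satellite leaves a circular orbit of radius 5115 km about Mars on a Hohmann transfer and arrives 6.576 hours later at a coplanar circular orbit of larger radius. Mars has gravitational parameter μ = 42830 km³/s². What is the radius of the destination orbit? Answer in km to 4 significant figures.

r₂ = 21780 km

Transfer time t = 6.576 hours = 23673.6 s, and t = π√(a_t³/μ).
So a_t = (μ t²/π²)^(1/3) = (42830 × (23673.6)² / π²)^(1/3) = 13448 km.
Since a_t = (r₁ + r₂)/2, r₂ = 2a_t − r₁ = 2×13448 − 5115 = 21781 km.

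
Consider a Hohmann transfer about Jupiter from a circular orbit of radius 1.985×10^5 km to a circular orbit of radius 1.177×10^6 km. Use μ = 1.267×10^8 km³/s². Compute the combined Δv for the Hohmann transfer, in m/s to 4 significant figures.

Δv = 12590 m/s

The Hohmann ellipse has a_t = (r₁ + r₂)/2 = 6.8775×10^5 km.
At r₁ the circular-orbit speed is v₁ = √(μ/r₁) = 25.2643 km/s.
Transfer-orbit speed at r₁ (vis-viva): v_p = √[μ(2/r₁ − 1/a_t)] = 33.0507 km/s.
First burn Δv₁ = |v_p − v₁| = 7.786 km/s.
Circular speed at r₂: v₂ = √(μ/r₂) = 10.375 km/s.
Transfer-orbit speed at r₂: v_a = √[μ(2/r₂ − 1/a_t)] = 5.5740 km/s.
Second burn Δv₂ = |v₂ − v_a| = 4.801 km/s.
Δv = Δv₁ + Δv₂ = 7.786 + 4.801 = 12.59 km/s.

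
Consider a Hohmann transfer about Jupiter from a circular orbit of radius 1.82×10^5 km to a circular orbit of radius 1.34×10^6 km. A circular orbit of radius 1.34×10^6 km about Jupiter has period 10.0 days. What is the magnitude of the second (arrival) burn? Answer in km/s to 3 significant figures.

Δv₂ = 4.98 km/s

From Kepler's third law T² = 4π²r³/μ at r = 1.34×10^6 km, T = 10.0 days = 10.0 × 86400 s = 8.640×10^5 s: μ = 4π²r³/T² = 1.27247×10^8 km³/s².
The Hohmann ellipse has a_t = (r₁ + r₂)/2 = 7.610×10^5 km.
On the circular orbit at r = 1.340×10^6 km, v_c = √(μ/r) = 9.745 km/s.
Transfer-orbit speed at the same r (vis-viva, a = a_t): v_t = √[μ(2/r − 1/a_t)] = 4.766 km/s.
Δv₂ = |v_t − v_c| = |4.766 − 9.745| = 4.979 km/s.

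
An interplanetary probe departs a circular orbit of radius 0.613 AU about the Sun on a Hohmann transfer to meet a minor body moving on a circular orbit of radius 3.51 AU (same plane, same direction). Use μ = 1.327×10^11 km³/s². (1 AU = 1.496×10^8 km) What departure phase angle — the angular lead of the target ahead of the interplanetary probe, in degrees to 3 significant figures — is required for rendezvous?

In km: r₁ = 0.613 × 1.496×10^8 = 9.17048×10^7 km; r₂ = 3.51 × 1.496×10^8 = 5.25096×10^8 km.
The Hohmann ellipse has a_t = (r₁ + r₂)/2 = 3.084004×10^8 km.
Transfer time t = π√(a_t³/μ) = 4.671×10^7 s.
Target angular speed ω₂ = √(μ/r₂³) = 3.027×10^-8 rad/s.
Angle swept by the target during transfer: ω₂·t = 1.414 rad = 81.02°.
The interplanetary probe traverses 180° on the transfer ellipse, so the target must lead by 180° − 81.02° = 99.0°.

φ = 99.0°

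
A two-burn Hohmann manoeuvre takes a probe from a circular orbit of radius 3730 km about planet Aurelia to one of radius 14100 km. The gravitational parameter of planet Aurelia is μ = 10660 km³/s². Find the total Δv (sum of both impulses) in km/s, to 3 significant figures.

Transfer-ellipse semi-major axis a_t = (r₁ + r₂)/2 = (3730 + 14100)/2 = 8915 km.
Circular speed at r₁: v₁ = √(μ/r₁) = √(10660/3730) = 1.6905 km/s.
Transfer-orbit speed at r₁ (vis-viva equation): v_p = √[μ(2/r₁ − 1/a_t)] = 2.1260 km/s.
First burn Δv₁ = |v_p − v₁| = 0.4355 km/s.
Circular speed at r₂: v₂ = √(μ/r₂) = 0.8695 km/s.
Transfer-orbit speed at r₂: v_a = √[μ(2/r₂ − 1/a_t)] = 0.5624 km/s.
Second burn Δv₂ = |v₂ − v_a| = 0.3071 km/s.
Total Δv = Δv₁ + Δv₂ = 0.7426 km/s.

Δv = 0.743 km/s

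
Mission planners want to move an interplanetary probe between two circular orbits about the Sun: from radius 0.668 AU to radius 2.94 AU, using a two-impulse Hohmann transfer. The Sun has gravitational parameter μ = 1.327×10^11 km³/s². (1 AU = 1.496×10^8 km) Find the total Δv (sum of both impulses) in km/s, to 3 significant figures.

In km: r₁ = 0.668 × 1.496×10^8 = 9.99328×10^7 km; r₂ = 2.94 × 1.496×10^8 = 4.39824×10^8 km.
The Hohmann ellipse has a_t = (r₁ + r₂)/2 = 2.698784×10^8 km.
At r₁ the circular-orbit speed is v₁ = √(μ/r₁) = 36.44 km/s.
Transfer-orbit speed at r₁ (vis-viva equation): v_p = √[μ(2/r₁ − 1/a_t)] = 46.52 km/s.
First burn Δv₁ = |v_p − v₁| = 10.08 km/s.
At r₂, v₂ = √(μ/r₂) = 17.37 km/s.
Transfer-orbit speed at r₂: v_a = √[μ(2/r₂ − 1/a_t)] = 10.57 km/s.
Second burn Δv₂ = |v₂ − v_a| = 6.800 km/s.
Δv = Δv₁ + Δv₂ = 10.08 + 6.800 = 16.88 km/s.

Δv = 16.9 km/s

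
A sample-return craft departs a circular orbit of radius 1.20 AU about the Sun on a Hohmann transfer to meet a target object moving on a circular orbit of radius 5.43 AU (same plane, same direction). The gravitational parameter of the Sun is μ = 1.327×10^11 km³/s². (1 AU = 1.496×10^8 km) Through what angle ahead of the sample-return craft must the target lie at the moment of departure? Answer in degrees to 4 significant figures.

In km: r₁ = 1.20 × 1.496×10^8 = 1.7952×10^8 km; r₂ = 5.43 × 1.496×10^8 = 8.12328×10^8 km.
The Hohmann ellipse has a_t = (r₁ + r₂)/2 = 4.95924×10^8 km.
Transfer time t = π√(a_t³/μ) = 9.5244×10^7 s.
The target's mean motion on its circular orbit is ω₂ = √(μ/r₂³) = 1.5734×10^-8 rad/s.
Angle swept by the target during transfer: ω₂·t = 1.4986 rad = 85.86°.
Arrival is 180° from departure on the ellipse, so φ = 180° − 85.86° = 94.14°.

φ = 94.14°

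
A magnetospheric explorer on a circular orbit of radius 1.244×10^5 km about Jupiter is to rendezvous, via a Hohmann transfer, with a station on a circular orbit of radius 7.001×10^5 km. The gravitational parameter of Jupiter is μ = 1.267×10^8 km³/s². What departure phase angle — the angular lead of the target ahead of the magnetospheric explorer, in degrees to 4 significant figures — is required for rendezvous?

Transfer-ellipse semi-major axis a_t = (r₁ + r₂)/2 = (1.244×10^5 + 7.001×10^5)/2 = 4.1225×10^5 km.
The half-period of the transfer ellipse is t = π√(a_t³/μ) = 73875.9 s.
The target's mean motion on its circular orbit is ω₂ = √(μ/r₂³) = 1.92153×10^-5 rad/s.
Angle swept by the target during transfer: ω₂·t = 1.41955 rad = 81.33°.
Arrival is 180° from departure on the ellipse, so φ = 180° − 81.33° = 98.67°.

φ = 98.67°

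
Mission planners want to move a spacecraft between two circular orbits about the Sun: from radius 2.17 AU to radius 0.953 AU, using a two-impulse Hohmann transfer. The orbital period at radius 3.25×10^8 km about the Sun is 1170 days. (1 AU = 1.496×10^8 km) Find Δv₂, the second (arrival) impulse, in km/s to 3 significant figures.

Δv₂ = 5.45 km/s

From Kepler's third law T² = 4π²r³/μ at r = 3.25×10^8 km, T = 1170 days = 1170 × 86400 s = 1.01088×10^8 s: μ = 4π²r³/T² = 1.32620×10^11 km³/s².
In km: r₁ = 2.17 × 1.496×10^8 = 3.24632×10^8 km; r₂ = 0.953 × 1.496×10^8 = 1.425688×10^8 km.
Semi-major axis of the transfer orbit: a_t = (3.24632×10^8 + 1.425688×10^8)/2 = 2.336004×10^8 km.
On the circular orbit at r = 1.425688×10^8 km, v_c = √(μ/r) = 30.4995 km/s.
Vis-viva on the transfer ellipse at r = 1.425688×10^8 km gives v_t = √[μ(2/r − 1/a_t)] = 35.9544 km/s.
Δv₂ = |v_t − v_c| = |35.9544 − 30.4995| = 5.455 km/s.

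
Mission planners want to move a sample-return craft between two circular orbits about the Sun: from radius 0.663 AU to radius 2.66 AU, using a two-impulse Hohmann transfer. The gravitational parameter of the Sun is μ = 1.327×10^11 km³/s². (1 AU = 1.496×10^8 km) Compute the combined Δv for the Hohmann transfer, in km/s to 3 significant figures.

Δv = 16.4 km/s

In km: r₁ = 0.663 × 1.496×10^8 = 9.91848×10^7 km; r₂ = 2.66 × 1.496×10^8 = 3.97936×10^8 km.
The Hohmann ellipse has a_t = (r₁ + r₂)/2 = 2.485604×10^8 km.
Circular speed at r₁: v₁ = √(μ/r₁) = √(1.327×10^11/9.91848×10^7) = 36.577 km/s.
On the transfer ellipse at r₁, v² = μ(2/r − 1/a) gives v_p = √[μ(2/r₁ − 1/a_t)] = 46.281 km/s.
First burn Δv₁ = |v_p − v₁| = 9.704 km/s.
Circular speed at r₂: v₂ = √(μ/r₂) = 18.261 km/s.
Transfer-orbit speed at r₂: v_a = √[μ(2/r₂ − 1/a_t)] = 11.535 km/s.
Second burn Δv₂ = |v₂ − v_a| = 6.726 km/s.
Total Δv = Δv₁ + Δv₂ = 16.43 km/s.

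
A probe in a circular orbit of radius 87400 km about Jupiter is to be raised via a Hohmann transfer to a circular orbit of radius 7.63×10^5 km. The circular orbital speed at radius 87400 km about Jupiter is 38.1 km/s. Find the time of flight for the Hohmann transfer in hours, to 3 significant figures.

t = 21.5 hours

From the circular-orbit relation v² = μ/r at r = 87400 km: μ = v²r = (38.1)² × 87400 = 1.26871×10^8 km³/s².
Transfer-ellipse semi-major axis a_t = (r₁ + r₂)/2 = (87400 + 7.630×10^5)/2 = 4.252×10^5 km.
Half the transfer-orbit period gives t = π√(a_t³/μ) = 77330 s.
Converting: 77330 s ÷ 3600 s/hour = 21.5 hours.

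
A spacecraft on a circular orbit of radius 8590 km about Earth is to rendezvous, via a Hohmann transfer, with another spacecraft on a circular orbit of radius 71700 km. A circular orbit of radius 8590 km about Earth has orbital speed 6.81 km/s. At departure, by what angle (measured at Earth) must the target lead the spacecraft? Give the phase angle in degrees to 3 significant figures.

φ = 105°

From the circular-orbit relation v² = μ/r at r = 8590 km: μ = v²r = (6.81)² × 8590 = 3.98371×10^5 km³/s².
Semi-major axis of the transfer orbit: a_t = (8590 + 71700)/2 = 40145 km.
Transfer time t = π√(a_t³/μ) = 40036 s.
The target's mean motion on its circular orbit is ω₂ = √(μ/r₂³) = 3.2875×10^-5 rad/s.
Angle swept by the target during transfer: ω₂·t = 1.3162 rad = 75.41°.
The spacecraft traverses 180° on the transfer ellipse, so the target must lead by 180° − 75.41° = 105°.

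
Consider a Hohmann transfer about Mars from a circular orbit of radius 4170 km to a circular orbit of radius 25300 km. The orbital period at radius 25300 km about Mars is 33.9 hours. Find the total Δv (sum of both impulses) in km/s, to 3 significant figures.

Δv = 1.61 km/s

From Kepler's third law T² = 4π²r³/μ at r = 25300 km, T = 33.9 hours = 33.9 × 3600 s = 1.2204×10^5 s: μ = 4π²r³/T² = 42925.7 km³/s².
Transfer-ellipse semi-major axis a_t = (r₁ + r₂)/2 = (4170 + 25300)/2 = 14735 km.
At r₁ the circular-orbit speed is v₁ = √(μ/r₁) = 3.2084 km/s.
On the transfer ellipse at r₁, v² = μ(2/r − 1/a) gives v_p = √[μ(2/r₁ − 1/a_t)] = 4.2041 km/s.
First burn Δv₁ = |v_p − v₁| = 0.9957 km/s.
At r₂, v₂ = √(μ/r₂) = 1.30256 km/s.
Transfer-orbit speed at r₂: v_a = √[μ(2/r₂ − 1/a_t)] = 0.692933 km/s.
Second burn Δv₂ = |v₂ − v_a| = 0.6096 km/s.
Total Δv = Δv₁ + Δv₂ = 1.605 km/s.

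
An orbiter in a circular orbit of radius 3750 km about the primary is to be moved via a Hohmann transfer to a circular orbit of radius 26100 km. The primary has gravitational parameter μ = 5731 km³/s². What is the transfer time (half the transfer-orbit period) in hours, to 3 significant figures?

Semi-major axis of the transfer orbit: a_t = (3750 + 26100)/2 = 14925 km.
Transfer time t = π√(a_t³/μ) = π√((14925)³ / 5731) = 75670 s.
Converting: 75670 s ÷ 3600 s/hour = 21.0 hours.

t = 21.0 hours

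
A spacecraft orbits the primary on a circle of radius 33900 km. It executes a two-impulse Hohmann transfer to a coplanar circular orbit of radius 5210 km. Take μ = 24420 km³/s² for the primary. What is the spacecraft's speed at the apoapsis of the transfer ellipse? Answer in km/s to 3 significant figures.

Transfer-ellipse semi-major axis a_t = (r₁ + r₂)/2 = (33900 + 5210)/2 = 19555 km.
The apoapsis of the transfer ellipse is at r = 33900 km.
From the vis-viva equation, v = √[μ(2/r − 1/a_t)] = 0.4381 km/s.

v = 0.438 km/s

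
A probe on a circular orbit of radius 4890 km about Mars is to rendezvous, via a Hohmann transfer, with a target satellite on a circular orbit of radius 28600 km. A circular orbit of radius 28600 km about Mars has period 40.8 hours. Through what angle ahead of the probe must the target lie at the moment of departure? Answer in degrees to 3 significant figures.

From Kepler's third law T² = 4π²r³/μ at r = 28600 km, T = 40.8 hours = 40.8 × 3600 s = 1.4688×10^5 s: μ = 4π²r³/T² = 42808.7 km³/s².
Transfer-ellipse semi-major axis a_t = (r₁ + r₂)/2 = (4890 + 28600)/2 = 16745 km.
The half-period of the transfer ellipse is t = π√(a_t³/μ) = 32901 s.
The target's mean motion on its circular orbit is ω₂ = √(μ/r₂³) = 4.2778×10^-5 rad/s.
Angle swept by the target during transfer: ω₂·t = 1.4074 rad = 80.64°.
Arrival is 180° from departure on the ellipse, so φ = 180° − 80.64° = 99.4°.

φ = 99.4°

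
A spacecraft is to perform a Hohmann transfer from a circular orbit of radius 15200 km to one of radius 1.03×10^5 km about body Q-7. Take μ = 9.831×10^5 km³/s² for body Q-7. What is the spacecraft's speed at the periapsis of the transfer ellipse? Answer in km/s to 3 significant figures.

v = 10.6 km/s

The Hohmann ellipse has a_t = (r₁ + r₂)/2 = 59100 km.
The periapsis of the transfer ellipse is at r = 15200 km.
Applying v² = μ(2/r − 1/a_t): v = 10.62 km/s.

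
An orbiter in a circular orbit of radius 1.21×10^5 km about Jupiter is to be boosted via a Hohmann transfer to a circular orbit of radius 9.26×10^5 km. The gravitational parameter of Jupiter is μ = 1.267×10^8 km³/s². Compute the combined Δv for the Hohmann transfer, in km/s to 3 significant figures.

Δv = 16.8 km/s

Transfer-ellipse semi-major axis a_t = (r₁ + r₂)/2 = (1.210×10^5 + 9.260×10^5)/2 = 5.235×10^5 km.
Circular speed at r₁: v₁ = √(μ/r₁) = √(1.267×10^8/1.210×10^5) = 32.36 km/s.
Transfer-orbit speed at r₁ (vis-viva): v_p = √[μ(2/r₁ − 1/a_t)] = 43.04 km/s.
First burn Δv₁ = |v_p − v₁| = 10.68 km/s.
At r₂, v₂ = √(μ/r₂) = 11.6972 km/s.
Transfer-orbit speed at r₂: v_a = √[μ(2/r₂ − 1/a_t)] = 5.62364 km/s.
Second burn Δv₂ = |v₂ − v_a| = 6.074 km/s.
Total Δv = Δv₁ + Δv₂ = 16.75 km/s.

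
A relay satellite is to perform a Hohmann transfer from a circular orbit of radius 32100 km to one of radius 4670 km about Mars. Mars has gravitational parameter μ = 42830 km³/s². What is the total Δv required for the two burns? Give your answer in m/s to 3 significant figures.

Δv = 1550 m/s

The Hohmann ellipse has a_t = (r₁ + r₂)/2 = 18385 km.
At r₁ the circular-orbit speed is v₁ = √(μ/r₁) = 1.1551 km/s.
On the transfer ellipse at r₁, vis-viva equation gives v_a = √[μ(2/r₁ − 1/a_t)] = 0.58217 km/s.
First burn Δv₁ = |v_a − v₁| = 0.5729 km/s.
Circular speed at r₂: v₂ = √(μ/r₂) = 3.0284 km/s.
Transfer-orbit speed at r₂: v_p = √[μ(2/r₂ − 1/a_t)] = 4.0016 km/s.
Second burn Δv₂ = |v₂ − v_p| = 0.9732 km/s.
Δv = Δv₁ + Δv₂ = 0.5729 + 0.9732 = 1.546 km/s.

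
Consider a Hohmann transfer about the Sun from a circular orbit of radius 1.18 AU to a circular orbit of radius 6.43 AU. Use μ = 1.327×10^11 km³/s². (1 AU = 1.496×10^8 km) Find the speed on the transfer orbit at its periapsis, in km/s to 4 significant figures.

v = 35.64 km/s

In km: r₁ = 1.18 × 1.496×10^8 = 1.76528×10^8 km; r₂ = 6.43 × 1.496×10^8 = 9.61928×10^8 km.
Semi-major axis of the transfer orbit: a_t = (1.76528×10^8 + 9.61928×10^8)/2 = 5.69228×10^8 km.
The periapsis of the transfer ellipse is at r = 1.76528×10^8 km.
Applying v² = μ(2/r − 1/a_t): v = 35.64 km/s.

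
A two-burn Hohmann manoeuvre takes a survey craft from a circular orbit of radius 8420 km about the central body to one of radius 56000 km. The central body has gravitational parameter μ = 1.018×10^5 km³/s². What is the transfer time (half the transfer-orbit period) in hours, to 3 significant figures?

Transfer-ellipse semi-major axis a_t = (r₁ + r₂)/2 = (8420 + 56000)/2 = 32210 km.
By Kepler's third law the transfer-orbit period is T = 2π√(a_t³/μ), so t = T/2 = 56920 s.
Converting: 56920 s ÷ 3600 s/hour = 15.8 hours.

t = 15.8 hours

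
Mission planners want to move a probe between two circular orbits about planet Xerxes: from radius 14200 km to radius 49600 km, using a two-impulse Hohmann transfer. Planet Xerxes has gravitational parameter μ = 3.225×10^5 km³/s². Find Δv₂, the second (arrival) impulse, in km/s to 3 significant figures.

Semi-major axis of the transfer orbit: a_t = (14200 + 49600)/2 = 31900 km.
On the circular orbit at r = 49600 km, v_c = √(μ/r) = 2.5499 km/s.
Transfer-orbit speed at the same r (vis-viva, a = a_t): v_t = √[μ(2/r − 1/a_t)] = 1.7013 km/s.
Δv₂ = |v_t − v_c| = |1.7013 − 2.5499| = 0.8486 km/s.

Δv₂ = 0.849 km/s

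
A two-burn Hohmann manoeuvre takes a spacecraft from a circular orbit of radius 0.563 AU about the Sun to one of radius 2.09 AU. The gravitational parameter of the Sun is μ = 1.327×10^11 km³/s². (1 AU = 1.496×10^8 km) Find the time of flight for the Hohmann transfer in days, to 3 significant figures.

In km: r₁ = 0.563 × 1.496×10^8 = 8.42248×10^7 km; r₂ = 2.09 × 1.496×10^8 = 3.12664×10^8 km.
Semi-major axis of the transfer orbit: a_t = (8.42248×10^7 + 3.12664×10^8)/2 = 1.984444×10^8 km.
By Kepler's third law the transfer-orbit period is T = 2π√(a_t³/μ), so t = T/2 = 2.411×10^7 s.
Converting: 2.411×10^7 s ÷ 86400 s/day = 279 days.

t = 279 days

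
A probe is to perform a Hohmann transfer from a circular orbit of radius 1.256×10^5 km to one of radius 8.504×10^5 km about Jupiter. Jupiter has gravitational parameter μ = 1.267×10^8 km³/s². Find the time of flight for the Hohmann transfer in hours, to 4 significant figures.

t = 26.43 hours

Semi-major axis of the transfer orbit: a_t = (1.256×10^5 + 8.504×10^5)/2 = 4.880×10^5 km.
Transfer time t = π√(a_t³/μ) = π√((4.880×10^5)³ / 1.267×10^8) = 95150 s.
Converting: 95150 s ÷ 3600 s/hour = 26.43 hours.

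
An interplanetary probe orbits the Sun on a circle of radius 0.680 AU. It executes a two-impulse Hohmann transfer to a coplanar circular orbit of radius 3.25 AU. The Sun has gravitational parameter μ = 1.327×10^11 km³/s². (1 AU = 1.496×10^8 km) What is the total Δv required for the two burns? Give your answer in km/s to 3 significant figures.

Δv = 17.1 km/s

In km: r₁ = 0.680 × 1.496×10^8 = 1.01728×10^8 km; r₂ = 3.25 × 1.496×10^8 = 4.862×10^8 km.
The Hohmann ellipse has a_t = (r₁ + r₂)/2 = 2.93964×10^8 km.
Circular speed at r₁: v₁ = √(μ/r₁) = √(1.327×10^11/1.01728×10^8) = 36.12 km/s.
On the transfer ellipse at r₁, vis-viva equation gives v_p = √[μ(2/r₁ − 1/a_t)] = 46.45 km/s.
First burn Δv₁ = |v_p − v₁| = 10.33 km/s.
Circular speed at r₂: v₂ = √(μ/r₂) = 16.5207 km/s.
Transfer-orbit speed at r₂: v_a = √[μ(2/r₂ − 1/a_t)] = 9.71854 km/s.
Second burn Δv₂ = |v₂ − v_a| = 6.802 km/s.
Total Δv = Δv₁ + Δv₂ = 17.13 km/s.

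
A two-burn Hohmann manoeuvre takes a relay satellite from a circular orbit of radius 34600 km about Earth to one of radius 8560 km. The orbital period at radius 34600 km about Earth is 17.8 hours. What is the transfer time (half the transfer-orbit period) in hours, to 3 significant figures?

From Kepler's third law T² = 4π²r³/μ at r = 34600 km, T = 17.8 hours = 17.8 × 3600 s = 64080 s: μ = 4π²r³/T² = 3.98238×10^5 km³/s².
The Hohmann ellipse has a_t = (r₁ + r₂)/2 = 21580 km.
Transfer time t = π√(a_t³/μ) = π√((21580)³ / 3.98238×10^5) = 15780 s.
Converting: 15780 s ÷ 3600 s/hour = 4.38 hours.

t = 4.38 hours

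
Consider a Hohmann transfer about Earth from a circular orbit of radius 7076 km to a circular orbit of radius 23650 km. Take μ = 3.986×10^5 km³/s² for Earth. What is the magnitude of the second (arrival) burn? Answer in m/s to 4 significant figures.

The Hohmann ellipse has a_t = (r₁ + r₂)/2 = 15363 km.
Circular speed at r = 23650 km: v_c = √(μ/r) = 4.105 km/s.
Transfer-orbit speed at the same r (vis-viva, a = a_t): v_t = √[μ(2/r − 1/a_t)] = 2.786 km/s.
Δv₂ = |v_t − v_c| = |2.786 − 4.105| = 1.319 km/s.

Δv₂ = 1319 m/s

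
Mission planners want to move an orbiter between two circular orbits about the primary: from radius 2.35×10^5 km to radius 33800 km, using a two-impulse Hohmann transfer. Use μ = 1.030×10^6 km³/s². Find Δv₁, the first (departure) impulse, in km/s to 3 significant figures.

Δv₁ = 1.04 km/s

The Hohmann ellipse has a_t = (r₁ + r₂)/2 = 1.344×10^5 km.
On the circular orbit at r = 2.350×10^5 km, v_c = √(μ/r) = 2.094 km/s.
Vis-viva on the transfer ellipse at r = 2.350×10^5 km gives v_t = √[μ(2/r − 1/a_t)] = 1.050 km/s.
Δv₁ = |v_t − v_c| = |1.050 − 2.094| = 1.044 km/s.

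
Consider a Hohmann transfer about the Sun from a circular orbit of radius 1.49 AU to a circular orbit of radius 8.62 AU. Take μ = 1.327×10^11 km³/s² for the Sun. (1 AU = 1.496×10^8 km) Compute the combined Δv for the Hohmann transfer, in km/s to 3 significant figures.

Δv = 12.1 km/s

In km: r₁ = 1.49 × 1.496×10^8 = 2.22904×10^8 km; r₂ = 8.62 × 1.496×10^8 = 1.289552×10^9 km.
Semi-major axis of the transfer orbit: a_t = (2.22904×10^8 + 1.289552×10^9)/2 = 7.56228×10^8 km.
At r₁ the circular-orbit speed is v₁ = √(μ/r₁) = 24.3993 km/s.
On the transfer ellipse at r₁, vis-viva equation gives v_p = √[μ(2/r₁ − 1/a_t)] = 31.8617 km/s.
First burn Δv₁ = |v_p − v₁| = 7.462 km/s.
At r₂, v₂ = √(μ/r₂) = 10.144 km/s.
Transfer-orbit speed at r₂: v_a = √[μ(2/r₂ − 1/a_t)] = 5.5074 km/s.
Second burn Δv₂ = |v₂ − v_a| = 4.637 km/s.
Total Δv = Δv₁ + Δv₂ = 12.10 km/s.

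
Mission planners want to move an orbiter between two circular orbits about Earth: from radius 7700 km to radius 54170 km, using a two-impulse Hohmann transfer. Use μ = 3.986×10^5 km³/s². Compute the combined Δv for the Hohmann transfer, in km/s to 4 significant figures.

Transfer-ellipse semi-major axis a_t = (r₁ + r₂)/2 = (7700 + 54170)/2 = 30935 km.
At r₁ the circular-orbit speed is v₁ = √(μ/r₁) = 7.195 km/s.
Transfer-orbit speed at r₁ (vis-viva equation): v_p = √[μ(2/r₁ − 1/a_t)] = 9.521 km/s.
First burn Δv₁ = |v_p − v₁| = 2.326 km/s.
Circular speed at r₂: v₂ = √(μ/r₂) = 2.7126 km/s.
Transfer-orbit speed at r₂: v_a = √[μ(2/r₂ − 1/a_t)] = 1.3533 km/s.
Second burn Δv₂ = |v₂ − v_a| = 1.359 km/s.
Δv = Δv₁ + Δv₂ = 2.326 + 1.359 = 3.685 km/s.

Δv = 3.685 km/s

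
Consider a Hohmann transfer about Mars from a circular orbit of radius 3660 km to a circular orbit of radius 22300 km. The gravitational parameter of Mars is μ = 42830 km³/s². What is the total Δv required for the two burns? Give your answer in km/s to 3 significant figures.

The Hohmann ellipse has a_t = (r₁ + r₂)/2 = 12980 km.
Circular speed at r₁: v₁ = √(μ/r₁) = √(42830/3660) = 3.421 km/s.
On the transfer ellipse at r₁, v² = μ(2/r − 1/a) gives v_p = √[μ(2/r₁ − 1/a_t)] = 4.484 km/s.
First burn Δv₁ = |v_p − v₁| = 1.063 km/s.
Circular speed at r₂: v₂ = √(μ/r₂) = 1.3859 km/s.
Transfer-orbit speed at r₂: v_a = √[μ(2/r₂ − 1/a_t)] = 0.73591 km/s.
Second burn Δv₂ = |v₂ − v_a| = 0.6500 km/s.
Δv = Δv₁ + Δv₂ = 1.063 + 0.6500 = 1.713 km/s.

Δv = 1.71 km/s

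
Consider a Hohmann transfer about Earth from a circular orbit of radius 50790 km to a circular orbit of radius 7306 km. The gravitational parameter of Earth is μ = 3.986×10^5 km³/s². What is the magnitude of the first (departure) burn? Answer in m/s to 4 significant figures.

The Hohmann ellipse has a_t = (r₁ + r₂)/2 = 29048 km.
Circular speed at r = 50790 km: v_c = √(μ/r) = 2.801 km/s.
Vis-viva on the transfer ellipse at r = 50790 km gives v_t = √[μ(2/r − 1/a_t)] = 1.405 km/s.
Δv₁ = |v_t − v_c| = |1.405 − 2.801| = 1.396 km/s.

Δv₁ = 1396 m/s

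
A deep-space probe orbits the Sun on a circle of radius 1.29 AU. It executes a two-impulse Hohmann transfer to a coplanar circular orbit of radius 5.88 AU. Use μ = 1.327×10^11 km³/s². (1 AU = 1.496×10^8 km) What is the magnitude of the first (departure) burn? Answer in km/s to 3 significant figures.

In km: r₁ = 1.29 × 1.496×10^8 = 1.92984×10^8 km; r₂ = 5.88 × 1.496×10^8 = 8.79648×10^8 km.
Semi-major axis of the transfer orbit: a_t = (1.92984×10^8 + 8.79648×10^8)/2 = 5.36316×10^8 km.
Circular speed at r = 1.92984×10^8 km: v_c = √(μ/r) = 26.22 km/s.
Vis-viva on the transfer ellipse at r = 1.92984×10^8 km gives v_t = √[μ(2/r − 1/a_t)] = 33.58 km/s.
Δv₁ = |v_t − v_c| = |33.58 − 26.22| = 7.360 km/s.

Δv₁ = 7.36 km/s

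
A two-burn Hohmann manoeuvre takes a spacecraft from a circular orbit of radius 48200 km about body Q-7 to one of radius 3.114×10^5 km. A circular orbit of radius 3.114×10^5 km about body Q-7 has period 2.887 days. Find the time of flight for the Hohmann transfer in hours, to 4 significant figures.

t = 15.20 hours

From Kepler's third law T² = 4π²r³/μ at r = 3.114×10^5 km, T = 2.887 days = 2.887 × 86400 s = 2.494368×10^5 s: μ = 4π²r³/T² = 1.91600×10^7 km³/s².
Semi-major axis of the transfer orbit: a_t = (48200 + 3.114×10^5)/2 = 1.798×10^5 km.
Transfer time t = π√(a_t³/μ) = π√((1.798×10^5)³ / 1.91600×10^7) = 54720 s.
Converting: 54720 s ÷ 3600 s/hour = 15.20 hours.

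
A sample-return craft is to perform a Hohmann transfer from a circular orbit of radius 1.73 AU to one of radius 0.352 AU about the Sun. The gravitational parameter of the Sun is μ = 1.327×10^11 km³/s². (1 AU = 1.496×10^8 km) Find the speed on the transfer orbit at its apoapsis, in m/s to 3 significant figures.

In km: r₁ = 1.73 × 1.496×10^8 = 2.58808×10^8 km; r₂ = 0.352 × 1.496×10^8 = 5.26592×10^7 km.
Semi-major axis of the transfer orbit: a_t = (2.58808×10^8 + 5.26592×10^7)/2 = 1.557336×10^8 km.
At apoapsis, r = 2.58808×10^8 km.
Applying v² = μ(2/r − 1/a_t): v = 13.17 km/s.

v = 13200 m/s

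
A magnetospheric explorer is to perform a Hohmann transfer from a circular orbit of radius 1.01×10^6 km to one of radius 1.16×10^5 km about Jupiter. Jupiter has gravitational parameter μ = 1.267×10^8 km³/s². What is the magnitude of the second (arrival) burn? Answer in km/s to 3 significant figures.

Δv₂ = 11.2 km/s

Transfer-ellipse semi-major axis a_t = (r₁ + r₂)/2 = (1.010×10^6 + 1.160×10^5)/2 = 5.630×10^5 km.
On the circular orbit at r = 1.160×10^5 km, v_c = √(μ/r) = 33.05 km/s.
Vis-viva on the transfer ellipse at r = 1.160×10^5 km gives v_t = √[μ(2/r − 1/a_t)] = 44.27 km/s.
Δv₂ = |v_t − v_c| = |44.27 − 33.05| = 11.22 km/s.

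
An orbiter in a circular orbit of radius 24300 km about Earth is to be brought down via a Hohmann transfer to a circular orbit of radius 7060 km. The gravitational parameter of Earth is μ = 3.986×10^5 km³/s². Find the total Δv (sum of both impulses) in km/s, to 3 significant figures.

Δv = 3.17 km/s

Semi-major axis of the transfer orbit: a_t = (24300 + 7060)/2 = 15680 km.
At r₁ the circular-orbit speed is v₁ = √(μ/r₁) = 4.05010 km/s.
Transfer-orbit speed at r₁ (vis-viva): v_a = √[μ(2/r₁ − 1/a_t)] = 2.71766 km/s.
First burn Δv₁ = |v_a − v₁| = 1.332440 km/s.
Circular speed at r₂: v₂ = √(μ/r₂) = 7.513915 km/s.
Transfer-orbit speed at r₂: v_p = √[μ(2/r₂ − 1/a_t)] = 9.353979 km/s.
Second burn Δv₂ = |v₂ − v_p| = 1.840064 km/s.
Total Δv = Δv₁ + Δv₂ = 3.173 km/s.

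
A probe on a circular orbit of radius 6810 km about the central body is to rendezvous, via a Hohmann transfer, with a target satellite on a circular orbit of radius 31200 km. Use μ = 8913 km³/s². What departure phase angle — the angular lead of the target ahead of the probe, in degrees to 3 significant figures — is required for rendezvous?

φ = 94.4°

Semi-major axis of the transfer orbit: a_t = (6810 + 31200)/2 = 19005 km.
Transfer time t = π√(a_t³/μ) = 87184.6 s.
The target's mean motion on its circular orbit is ω₂ = √(μ/r₂³) = 1.71309×10^-5 rad/s.
Angle swept by the target during transfer: ω₂·t = 1.49355 rad = 85.57°.
The probe traverses 180° on the transfer ellipse, so the target must lead by 180° − 85.57° = 94.4°.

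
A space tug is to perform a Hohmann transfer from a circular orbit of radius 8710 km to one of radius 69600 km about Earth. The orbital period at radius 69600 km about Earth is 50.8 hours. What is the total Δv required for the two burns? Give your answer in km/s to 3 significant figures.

Δv = 3.52 km/s

From Kepler's third law T² = 4π²r³/μ at r = 69600 km, T = 50.8 hours = 50.8 × 3600 s = 1.8288×10^5 s: μ = 4π²r³/T² = 3.97974×10^5 km³/s².
The Hohmann ellipse has a_t = (r₁ + r₂)/2 = 39155 km.
At r₁ the circular-orbit speed is v₁ = √(μ/r₁) = 6.7596 km/s.
On the transfer ellipse at r₁, vis-viva equation gives v_p = √[μ(2/r₁ − 1/a_t)] = 9.0122 km/s.
First burn Δv₁ = |v_p − v₁| = 2.253 km/s.
Circular speed at r₂: v₂ = √(μ/r₂) = 2.391 km/s.
Transfer-orbit speed at r₂: v_a = √[μ(2/r₂ − 1/a_t)] = 1.128 km/s.
Second burn Δv₂ = |v₂ − v_a| = 1.263 km/s.
Total Δv = Δv₁ + Δv₂ = 3.516 km/s.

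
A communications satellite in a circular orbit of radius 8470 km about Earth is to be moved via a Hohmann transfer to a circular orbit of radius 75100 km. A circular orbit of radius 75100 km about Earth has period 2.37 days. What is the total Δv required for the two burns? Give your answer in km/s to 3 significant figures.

Δv = 3.60 km/s

From Kepler's third law T² = 4π²r³/μ at r = 75100 km, T = 2.37 days = 2.37 × 86400 s = 2.04768×10^5 s: μ = 4π²r³/T² = 3.98800×10^5 km³/s².
Semi-major axis of the transfer orbit: a_t = (8470 + 75100)/2 = 41785 km.
Circular speed at r₁: v₁ = √(μ/r₁) = √(3.98800×10^5/8470) = 6.862 km/s.
Transfer-orbit speed at r₁ (v² = μ(2/r − 1/a)): v_p = √[μ(2/r₁ − 1/a_t)] = 9.199 km/s.
First burn Δv₁ = |v_p − v₁| = 2.337 km/s.
At r₂, v₂ = √(μ/r₂) = 2.3044 km/s.
Transfer-orbit speed at r₂: v_a = √[μ(2/r₂ − 1/a_t)] = 1.0375 km/s.
Second burn Δv₂ = |v₂ − v_a| = 1.267 km/s.
Δv = Δv₁ + Δv₂ = 2.337 + 1.267 = 3.604 km/s.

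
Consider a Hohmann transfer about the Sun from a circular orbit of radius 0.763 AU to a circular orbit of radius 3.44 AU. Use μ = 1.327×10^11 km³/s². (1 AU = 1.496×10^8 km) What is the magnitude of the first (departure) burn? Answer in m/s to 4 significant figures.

In km: r₁ = 0.763 × 1.496×10^8 = 1.141448×10^8 km; r₂ = 3.44 × 1.496×10^8 = 5.14624×10^8 km.
Transfer-ellipse semi-major axis a_t = (r₁ + r₂)/2 = (1.141448×10^8 + 5.14624×10^8)/2 = 3.143844×10^8 km.
On the circular orbit at r = 1.141448×10^8 km, v_c = √(μ/r) = 34.0963 km/s.
Transfer-orbit speed at the same r (vis-viva, a = a_t): v_t = √[μ(2/r − 1/a_t)] = 43.6236 km/s.
Δv₁ = |v_t − v_c| = |43.6236 − 34.0963| = 9.527 km/s.

Δv₁ = 9527 m/s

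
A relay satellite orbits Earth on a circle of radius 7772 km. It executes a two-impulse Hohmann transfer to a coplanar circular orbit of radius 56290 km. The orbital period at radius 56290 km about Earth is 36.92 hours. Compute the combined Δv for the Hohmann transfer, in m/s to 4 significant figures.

From Kepler's third law T² = 4π²r³/μ at r = 56290 km, T = 36.92 hours = 36.92 × 3600 s = 1.32912×10^5 s: μ = 4π²r³/T² = 3.98589×10^5 km³/s².
Transfer-ellipse semi-major axis a_t = (r₁ + r₂)/2 = (7772 + 56290)/2 = 32031 km.
At r₁ the circular-orbit speed is v₁ = √(μ/r₁) = 7.1614 km/s.
On the transfer ellipse at r₁, vis-viva gives v_p = √[μ(2/r₁ − 1/a_t)] = 9.4935 km/s.
First burn Δv₁ = |v_p − v₁| = 2.332 km/s.
At r₂, v₂ = √(μ/r₂) = 2.661 km/s.
Transfer-orbit speed at r₂: v_a = √[μ(2/r₂ − 1/a_t)] = 1.311 km/s.
Second burn Δv₂ = |v₂ − v_a| = 1.350 km/s.
Δv = Δv₁ + Δv₂ = 2.332 + 1.350 = 3.682 km/s.

Δv = 3682 m/s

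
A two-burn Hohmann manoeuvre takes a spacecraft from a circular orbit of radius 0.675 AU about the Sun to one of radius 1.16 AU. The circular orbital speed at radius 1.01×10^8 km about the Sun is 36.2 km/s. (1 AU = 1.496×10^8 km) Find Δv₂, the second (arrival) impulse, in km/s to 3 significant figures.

Δv₂ = 3.93 km/s

From the circular-orbit relation v² = μ/r at r = 1.01×10^8 km: μ = v²r = (36.2)² × 1.01×10^8 = 1.32354×10^11 km³/s².
In km: r₁ = 0.675 × 1.496×10^8 = 1.0098×10^8 km; r₂ = 1.16 × 1.496×10^8 = 1.73536×10^8 km.
Transfer-ellipse semi-major axis a_t = (r₁ + r₂)/2 = (1.0098×10^8 + 1.73536×10^8)/2 = 1.37258×10^8 km.
On the circular orbit at r = 1.73536×10^8 km, v_c = √(μ/r) = 27.617 km/s.
Vis-viva on the transfer ellipse at r = 1.73536×10^8 km gives v_t = √[μ(2/r − 1/a_t)] = 23.688 km/s.
Δv₂ = |v_t − v_c| = |23.688 − 27.617| = 3.929 km/s.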